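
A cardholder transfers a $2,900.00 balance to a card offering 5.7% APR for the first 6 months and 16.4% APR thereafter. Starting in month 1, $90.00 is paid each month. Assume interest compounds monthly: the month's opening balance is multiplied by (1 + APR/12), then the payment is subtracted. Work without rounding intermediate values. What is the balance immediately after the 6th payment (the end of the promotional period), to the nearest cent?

Promo months 1–6 at r₀ = 5.7%/12 = 0.00475; months 7+ at r₁ = 16.4%/12 = 0.0136667.
After month 6: iterate B ← B·(1+r₀) − $90.00 for 6 months → $2,437.18.

$2,437.18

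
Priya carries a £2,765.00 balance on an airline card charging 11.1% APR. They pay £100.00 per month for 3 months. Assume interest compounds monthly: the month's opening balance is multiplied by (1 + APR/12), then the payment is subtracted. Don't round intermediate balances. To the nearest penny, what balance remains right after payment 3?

Monthly rate r = 11.1%/12 = 0.925% = 0.00925.
Each month: B ← B·(1+r) − £100.00.
Month 1: interest £25.58; balance after payment £2,690.58.
Month 2: interest £24.89; balance after payment £2,615.46.
Month 3: interest £24.19; balance after payment £2,539.66.

£2,539.66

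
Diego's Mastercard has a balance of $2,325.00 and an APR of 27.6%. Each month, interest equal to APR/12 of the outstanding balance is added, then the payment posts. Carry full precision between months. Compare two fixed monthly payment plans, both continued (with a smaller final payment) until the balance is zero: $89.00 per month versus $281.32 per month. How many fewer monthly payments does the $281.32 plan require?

Monthly rate r = 27.6%/12 = 2.3% = 0.023.
At $89.00/mo: n = ⌈−ln(1 − rB₀/P)/ln(1+r)⌉ = 41 payments (last $34.76); total interest = total paid − $2,325.00 = $1,269.76.
At $281.32/mo: 10 payments (last $76.99); total interest $283.87.
Payments saved = 41 − 10 = 31.

31 fewer payments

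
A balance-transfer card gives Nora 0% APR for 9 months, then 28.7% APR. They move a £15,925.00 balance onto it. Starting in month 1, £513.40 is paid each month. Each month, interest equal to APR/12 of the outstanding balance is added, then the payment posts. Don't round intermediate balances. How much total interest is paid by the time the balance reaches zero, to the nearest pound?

£4,942

Promo months 1–9 at r₀ = 0%/12 = 0; months 10+ at r₁ = 28.7%/12 = 0.0239167.
After month 9 (no interest yet): B = £15,925.00 − 9·£513.40 = £11,304.40.
Then at r₁ with £513.40/mo: n₂ = −ln(1 − r₁·B/P)/ln(1+r₁) ≈ 31.64 → 32 more payments.
Total paid = 40·£513.40 + £330.58 = £20,866.58; interest = £20,866.58 − £15,925.00 = £4,941.58.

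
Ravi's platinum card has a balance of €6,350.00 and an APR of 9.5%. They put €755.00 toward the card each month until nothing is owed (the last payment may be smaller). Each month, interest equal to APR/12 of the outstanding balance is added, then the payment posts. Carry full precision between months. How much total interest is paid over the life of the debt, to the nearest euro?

Monthly rate r = 9.5%/12 = 0.791667% = 0.00791667.
Payoff takes n = ⌈−ln(1 − rB₀/P)/ln(1+r)⌉ = ⌈8.738⌉ = 9 payments; the last is €557.84.
Total paid = 8·€755.00 + €557.84 = €6,597.84.
Total interest = total paid − principal = €6,597.84 − €6,350.00 = €247.84.

€248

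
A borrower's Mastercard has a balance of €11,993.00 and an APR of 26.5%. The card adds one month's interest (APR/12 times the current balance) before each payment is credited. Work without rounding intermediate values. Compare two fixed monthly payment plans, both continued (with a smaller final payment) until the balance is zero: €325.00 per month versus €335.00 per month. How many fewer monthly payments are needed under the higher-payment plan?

Monthly rate r = 26.5%/12 = 2.20833% = 0.0220833.
At €325.00/mo: n = ⌈−ln(1 − rB₀/P)/ln(1+r)⌉ = 78 payments (last €74.94); total interest = total paid − €11,993.00 = €13,106.94.
At €335.00/mo: 72 payments (last €193.74); total interest €11,985.74.
Payments saved = 78 − 72 = 6.

6 fewer payments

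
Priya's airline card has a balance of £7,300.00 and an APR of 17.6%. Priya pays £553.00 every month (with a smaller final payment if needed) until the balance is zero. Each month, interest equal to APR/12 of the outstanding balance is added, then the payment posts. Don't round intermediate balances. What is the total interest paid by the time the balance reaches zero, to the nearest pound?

Monthly rate r = 17.6%/12 = 1.46667% = 0.0146667.
Payoff takes n = ⌈−ln(1 − rB₀/P)/ln(1+r)⌉ = ⌈14.779⌉ = 15 payments; the last is £431.63.
Total paid = 14·£553.00 + £431.63 = £8,173.63.
Total interest = total paid − principal = £8,173.63 − £7,300.00 = £873.63.

£874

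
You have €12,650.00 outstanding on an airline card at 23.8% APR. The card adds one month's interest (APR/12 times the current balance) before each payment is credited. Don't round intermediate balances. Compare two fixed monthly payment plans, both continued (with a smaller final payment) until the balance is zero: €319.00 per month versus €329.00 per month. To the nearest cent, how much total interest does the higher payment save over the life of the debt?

Monthly rate r = 23.8%/12 = 1.98333% = 0.0198333.
At €319.00/mo: n = ⌈−ln(1 − rB₀/P)/ln(1+r)⌉ = 79 payments (last €199.43); total interest = total paid − €12,650.00 = €12,431.43.
At €329.00/mo: 74 payments (last €72.56); total interest €11,439.56.
Interest saved = €12,431.43 − €11,439.56 = €991.87.

€991.87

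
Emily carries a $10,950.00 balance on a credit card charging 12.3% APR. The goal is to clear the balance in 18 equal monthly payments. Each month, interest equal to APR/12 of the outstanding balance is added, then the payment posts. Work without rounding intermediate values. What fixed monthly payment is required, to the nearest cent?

Monthly rate r = 12.3%/12 = 1.025% = 0.01025.
Level-payment amortization: P = B₀·r / (1 − (1+r)^(−n)) = 10950.00·0.01025 / (1 − 1.01025^(−18)).
Denominator 1 − (1+r)^(−18) = 0.167698771.
P = 112.238 / 0.167698771 ≈ 669.28.

$669.28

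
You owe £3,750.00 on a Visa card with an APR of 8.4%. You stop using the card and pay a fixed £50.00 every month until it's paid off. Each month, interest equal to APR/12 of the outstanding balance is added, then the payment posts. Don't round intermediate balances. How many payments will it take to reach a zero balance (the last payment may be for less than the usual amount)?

Monthly rate r = 8.4%/12 = 0.7% = 0.007.
Recurrence: B ← B·(1+r) − £50.00.
Month 1: interest £26.25; balance after payment £3,726.25.
Month 2: interest £26.08; balance after payment £3,702.33.
Closed form: n = −ln(1 − rB₀/P)/ln(1+r) = −ln(0.475)/ln(1.007) ≈ 106.720, so the balance reaches zero during payment 107.

107 payments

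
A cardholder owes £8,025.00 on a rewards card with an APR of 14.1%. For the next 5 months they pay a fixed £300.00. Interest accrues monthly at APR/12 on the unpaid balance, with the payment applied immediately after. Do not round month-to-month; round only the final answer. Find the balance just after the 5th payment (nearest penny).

Monthly rate r = 14.1%/12 = 1.175% = 0.01175.
Each month: B ← B·(1+r) − £300.00.
Month 1: interest £94.29; balance after payment £7,819.29.
Month 2: interest £91.88; balance after payment £7,611.17.
Month 3: interest £89.43; balance after payment £7,400.60.
Month 4: interest £86.96; balance after payment £7,187.56.
Month 5: interest £84.45; balance after payment £6,972.01.

£6,972.01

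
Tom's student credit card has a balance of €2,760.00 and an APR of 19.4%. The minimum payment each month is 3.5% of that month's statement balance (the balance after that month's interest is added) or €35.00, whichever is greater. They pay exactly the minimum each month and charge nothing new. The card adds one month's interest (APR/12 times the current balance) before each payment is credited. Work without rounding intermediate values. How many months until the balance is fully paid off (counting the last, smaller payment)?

91 months

Monthly rate r = 19.4%/12 = 1.61667% = 0.0161667.
While 3.5% of the post-interest balance exceeds €35.00, each month B ← (B·(1+r))·(1 − 0.035), i.e. B shrinks by the factor (1+r)·0.965 = 0.9806.
This holds for months 1–53. Entering month 54 the balance is €977.23; 3.5% of the post-interest balance is now below €35.00, so the flat €35.00 minimum applies from here.
From month 54 a fixed €35.00 at rate r clears €977.23 in 38 more payments. Total: 53 + 38 = 91 months.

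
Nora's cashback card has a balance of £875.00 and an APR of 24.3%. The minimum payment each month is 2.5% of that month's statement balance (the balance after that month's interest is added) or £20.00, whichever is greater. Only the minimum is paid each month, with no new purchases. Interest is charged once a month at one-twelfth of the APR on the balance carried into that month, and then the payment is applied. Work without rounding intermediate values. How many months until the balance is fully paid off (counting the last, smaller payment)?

100 months

Monthly rate r = 24.3%/12 = 2.025% = 0.02025.
While 2.5% of the post-interest balance exceeds £20.00, each month B ← (B·(1+r))·(1 − 0.025), i.e. B shrinks by the factor (1+r)·0.975 = 0.99474.
This holds for months 1–21. Entering month 22 the balance is £783.33; 2.5% of the post-interest balance is now below £20.00, so the flat £20.00 minimum applies from here.
From month 22 a fixed £20.00 at rate r clears £783.33 in 79 more payments. Total: 21 + 79 = 100 months.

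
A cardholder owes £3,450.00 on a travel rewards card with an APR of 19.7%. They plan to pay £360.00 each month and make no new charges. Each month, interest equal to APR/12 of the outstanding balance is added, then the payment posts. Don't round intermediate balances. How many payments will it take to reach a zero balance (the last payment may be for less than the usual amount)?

Monthly rate r = 19.7%/12 = 1.64167% = 0.0164167.
Recurrence: B ← B·(1+r) − £360.00.
Month 1: interest £56.64; balance after payment £3,146.64.
Month 2: interest £51.66; balance after payment £2,838.29.
Closed form: n = −ln(1 − rB₀/P)/ln(1+r) = −ln(0.84267)/ln(1.01642) ≈ 10.512, so the balance reaches zero during payment 11.

11 payments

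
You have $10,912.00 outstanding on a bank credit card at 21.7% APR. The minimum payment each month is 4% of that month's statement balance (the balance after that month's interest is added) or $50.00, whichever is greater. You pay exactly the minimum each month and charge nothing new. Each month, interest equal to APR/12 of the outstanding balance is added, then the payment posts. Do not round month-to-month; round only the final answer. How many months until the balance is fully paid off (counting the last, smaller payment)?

Monthly rate r = 21.7%/12 = 1.80833% = 0.0180833.
While 4% of the post-interest balance exceeds $50.00, each month B ← (B·(1+r))·(1 − 0.04), i.e. B shrinks by the factor (1+r)·0.96 = 0.97736.
This holds for months 1–96. Entering month 97 the balance is $1,210.99; 4% of the post-interest balance is now below $50.00, so the flat $50.00 minimum applies from here.
From month 97 a fixed $50.00 at rate r clears $1,210.99 in 33 more payments. Total: 96 + 33 = 129 months.

129 months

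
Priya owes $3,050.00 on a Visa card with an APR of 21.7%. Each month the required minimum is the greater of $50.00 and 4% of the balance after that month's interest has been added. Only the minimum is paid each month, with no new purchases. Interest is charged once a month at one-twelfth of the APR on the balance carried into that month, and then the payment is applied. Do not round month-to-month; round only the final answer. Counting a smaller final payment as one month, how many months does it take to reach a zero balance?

Monthly rate r = 21.7%/12 = 1.80833% = 0.0180833.
While 4% of the post-interest balance exceeds $50.00, each month B ← (B·(1+r))·(1 − 0.04), i.e. B shrinks by the factor (1+r)·0.96 = 0.97736.
This holds for months 1–40. Entering month 41 the balance is $1,220.34; 4% of the post-interest balance is now below $50.00, so the flat $50.00 minimum applies from here.
From month 41 a fixed $50.00 at rate r clears $1,220.34 in 33 more payments. Total: 40 + 33 = 73 months.

73 months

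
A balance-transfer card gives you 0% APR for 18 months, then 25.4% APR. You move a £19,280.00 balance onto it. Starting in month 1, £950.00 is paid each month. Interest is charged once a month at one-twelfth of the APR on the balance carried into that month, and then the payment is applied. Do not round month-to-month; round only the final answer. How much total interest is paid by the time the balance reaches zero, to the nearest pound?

£81

Promo months 1–18 at r₀ = 0%/12 = 0; months 19+ at r₁ = 25.4%/12 = 0.0211667.
After month 18 (no interest yet): B = £19,280.00 − 18·£950.00 = £2,180.00.
Then at r₁ with £950.00/mo: n₂ = −ln(1 − r₁·B/P)/ln(1+r₁) ≈ 2.38 → 3 more payments.
Total paid = 20·£950.00 + £360.63 = £19,360.63; interest = £19,360.63 − £19,280.00 = £80.63.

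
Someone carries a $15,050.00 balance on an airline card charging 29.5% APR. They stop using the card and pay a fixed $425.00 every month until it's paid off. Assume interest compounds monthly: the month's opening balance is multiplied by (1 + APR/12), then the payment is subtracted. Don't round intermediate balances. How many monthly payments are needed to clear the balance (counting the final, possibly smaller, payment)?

Monthly rate r = 29.5%/12 = 2.45833% = 0.0245833.
Recurrence: B ← B·(1+r) − $425.00.
Month 1: interest $369.98; balance after payment $14,994.98.
Month 2: interest $368.63; balance after payment $14,938.61.
Closed form: n = −ln(1 − rB₀/P)/ln(1+r) = −ln(0.12946)/ln(1.02458) ≈ 84.179, so the balance reaches zero during payment 85.

85 payments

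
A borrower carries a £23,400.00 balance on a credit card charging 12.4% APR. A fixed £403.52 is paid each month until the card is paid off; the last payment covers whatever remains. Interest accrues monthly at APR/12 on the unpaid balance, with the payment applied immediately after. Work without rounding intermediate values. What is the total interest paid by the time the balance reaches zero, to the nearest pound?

£12,490

Monthly rate r = 12.4%/12 = 1.03333% = 0.0103333.
Payoff takes n = ⌈−ln(1 − rB₀/P)/ln(1+r)⌉ = ⌈88.943⌉ = 89 payments; the last is £380.55.
Total paid = 88·£403.52 + £380.55 = £35,890.31.
Total interest = total paid − principal = £35,890.31 − £23,400.00 = £12,490.31.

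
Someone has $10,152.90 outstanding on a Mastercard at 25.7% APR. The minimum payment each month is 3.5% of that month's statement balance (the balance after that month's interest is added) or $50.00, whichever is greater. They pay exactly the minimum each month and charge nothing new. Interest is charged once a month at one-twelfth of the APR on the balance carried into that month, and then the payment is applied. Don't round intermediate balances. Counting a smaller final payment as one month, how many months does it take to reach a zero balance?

Monthly rate r = 25.7%/12 = 2.14167% = 0.0214167.
While 3.5% of the post-interest balance exceeds $50.00, each month B ← (B·(1+r))·(1 − 0.035), i.e. B shrinks by the factor (1+r)·0.965 = 0.98567.
This holds for months 1–138. Entering month 139 the balance is $1,384.73; 3.5% of the post-interest balance is now below $50.00, so the flat $50.00 minimum applies from here.
From month 139 a fixed $50.00 at rate r clears $1,384.73 in 43 more payments. Total: 138 + 43 = 181 months.

181 months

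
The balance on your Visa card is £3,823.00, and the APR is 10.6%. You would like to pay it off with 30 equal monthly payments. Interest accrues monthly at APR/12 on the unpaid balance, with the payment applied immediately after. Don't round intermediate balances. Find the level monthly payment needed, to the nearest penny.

Monthly rate r = 10.6%/12 = 0.883333% = 0.00883333.
Level-payment amortization: P = B₀·r / (1 − (1+r)^(−n)) = 3823.00·0.00883333 / (1 − 1.00883^(−30)).
Denominator 1 − (1+r)^(−30) = 0.231900833.
P = 33.7698 / 0.231900833 ≈ 145.62.

£145.62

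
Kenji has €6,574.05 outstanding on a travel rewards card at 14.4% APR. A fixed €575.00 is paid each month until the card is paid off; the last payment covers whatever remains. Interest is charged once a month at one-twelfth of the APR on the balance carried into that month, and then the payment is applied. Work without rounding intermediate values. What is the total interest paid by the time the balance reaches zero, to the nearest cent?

€540.13

Monthly rate r = 14.4%/12 = 1.2% = 0.012.
Payoff takes n = ⌈−ln(1 − rB₀/P)/ln(1+r)⌉ = ⌈12.371⌉ = 13 payments; the last is €214.18.
Total paid = 12·€575.00 + €214.18 = €7,114.18.
Total interest = total paid − principal = €7,114.18 − €6,574.05 = €540.13.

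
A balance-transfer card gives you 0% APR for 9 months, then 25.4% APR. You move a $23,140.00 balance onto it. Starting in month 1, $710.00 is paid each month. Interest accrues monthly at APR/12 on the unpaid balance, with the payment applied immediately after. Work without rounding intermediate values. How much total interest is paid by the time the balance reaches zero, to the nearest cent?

Promo months 1–9 at r₀ = 0%/12 = 0; months 10+ at r₁ = 25.4%/12 = 0.0211667.
After month 9 (no interest yet): B = $23,140.00 − 9·$710.00 = $16,750.00.
Then at r₁ with $710.00/mo: n₂ = −ln(1 − r₁·B/P)/ln(1+r₁) ≈ 33.03 → 34 more payments.
Total paid = 42·$710.00 + $22.14 = $29,842.14; interest = $29,842.14 − $23,140.00 = $6,702.14.

$6,702.14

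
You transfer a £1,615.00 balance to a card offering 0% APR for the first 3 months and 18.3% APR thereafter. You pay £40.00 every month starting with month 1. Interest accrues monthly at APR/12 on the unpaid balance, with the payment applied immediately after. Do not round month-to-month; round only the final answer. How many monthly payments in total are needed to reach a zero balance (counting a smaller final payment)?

Promo months 1–3 at r₀ = 0%/12 = 0; months 4+ at r₁ = 18.3%/12 = 0.01525.
After month 3 (no interest yet): B = £1,615.00 − 3·£40.00 = £1,495.00.
Then at r₁ with £40.00/mo: n₂ = −ln(1 − r₁·B/P)/ln(1+r₁) ≈ 55.76 → 56 more payments.

59 payments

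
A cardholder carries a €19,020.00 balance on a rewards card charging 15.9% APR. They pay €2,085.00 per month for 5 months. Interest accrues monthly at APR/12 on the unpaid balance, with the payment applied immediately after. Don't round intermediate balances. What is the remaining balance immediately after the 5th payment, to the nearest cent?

€9,608.97

Monthly rate r = 15.9%/12 = 1.325% = 0.01325.
Each month: B ← B·(1+r) − €2,085.00.
Month 1: interest €252.01; balance after payment €17,187.01.
Month 2: interest €227.73; balance after payment €15,329.74.
Month 3: interest €203.12; balance after payment €13,447.86.
Month 4: interest €178.18; balance after payment €11,541.05.
Month 5: interest €152.92; balance after payment €9,608.97.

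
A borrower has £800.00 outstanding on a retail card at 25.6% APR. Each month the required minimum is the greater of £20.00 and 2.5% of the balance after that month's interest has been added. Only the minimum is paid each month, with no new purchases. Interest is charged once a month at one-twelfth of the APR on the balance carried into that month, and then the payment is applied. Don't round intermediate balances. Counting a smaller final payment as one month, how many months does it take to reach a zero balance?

91 months

Monthly rate r = 25.6%/12 = 2.13333% = 0.0213333.
While 2.5% of the post-interest balance exceeds £20.00, each month B ← (B·(1+r))·(1 − 0.025), i.e. B shrinks by the factor (1+r)·0.975 = 0.9958.
This holds for months 1–6. Entering month 7 the balance is £780.05; 2.5% of the post-interest balance is now below £20.00, so the flat £20.00 minimum applies from here.
From month 7 a fixed £20.00 at rate r clears £780.05 in 85 more payments. Total: 6 + 85 = 91 months.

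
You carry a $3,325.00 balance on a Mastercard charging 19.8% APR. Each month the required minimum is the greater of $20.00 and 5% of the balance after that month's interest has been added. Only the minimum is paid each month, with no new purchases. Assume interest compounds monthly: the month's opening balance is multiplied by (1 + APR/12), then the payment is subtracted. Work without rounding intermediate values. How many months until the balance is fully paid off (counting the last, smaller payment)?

Monthly rate r = 19.8%/12 = 1.65% = 0.0165.
While 5% of the post-interest balance exceeds $20.00, each month B ← (B·(1+r))·(1 − 0.05), i.e. B shrinks by the factor (1+r)·0.95 = 0.96567.
This holds for months 1–62. Entering month 63 the balance is $381.34; 5% of the post-interest balance is now below $20.00, so the flat $20.00 minimum applies from here.
From month 63 a fixed $20.00 at rate r clears $381.34 in 24 more payments. Total: 62 + 24 = 86 months.

86 months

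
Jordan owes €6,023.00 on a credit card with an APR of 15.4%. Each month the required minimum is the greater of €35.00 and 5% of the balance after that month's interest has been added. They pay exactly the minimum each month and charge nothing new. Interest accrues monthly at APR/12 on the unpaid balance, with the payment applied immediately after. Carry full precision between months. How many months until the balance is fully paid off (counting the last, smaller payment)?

Monthly rate r = 15.4%/12 = 1.28333% = 0.0128333.
While 5% of the post-interest balance exceeds €35.00, each month B ← (B·(1+r))·(1 − 0.05), i.e. B shrinks by the factor (1+r)·0.95 = 0.96219.
This holds for months 1–57. Entering month 58 the balance is €669.46; 5% of the post-interest balance is now below €35.00, so the flat €35.00 minimum applies from here.
From month 58 a fixed €35.00 at rate r clears €669.46 in 23 more payments. Total: 57 + 23 = 80 months.

80 months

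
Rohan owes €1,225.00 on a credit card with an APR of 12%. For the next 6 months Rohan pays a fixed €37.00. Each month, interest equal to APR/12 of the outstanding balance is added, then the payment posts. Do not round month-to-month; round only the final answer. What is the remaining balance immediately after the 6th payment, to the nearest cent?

Monthly rate r = 12%/12 = 1% = 0.01.
Each month: B ← B·(1+r) − €37.00.
Month 1: interest €12.25; balance after payment €1,200.25.
Month 2: interest €12.00; balance after payment €1,175.25.
Month 3: interest €11.75; balance after payment €1,150.01.
Month 4: interest €11.50; balance after payment €1,124.51.
Month 5: interest €11.25; balance after payment €1,098.75.
Month 6: interest €10.99; balance after payment €1,072.74.

€1,072.74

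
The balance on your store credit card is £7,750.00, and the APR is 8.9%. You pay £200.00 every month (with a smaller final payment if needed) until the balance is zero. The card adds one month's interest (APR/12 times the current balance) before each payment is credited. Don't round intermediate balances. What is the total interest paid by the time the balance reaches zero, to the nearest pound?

£1,421

Monthly rate r = 8.9%/12 = 0.741667% = 0.00741667.
Payoff takes n = ⌈−ln(1 − rB₀/P)/ln(1+r)⌉ = ⌈45.854⌉ = 46 payments; the last is £170.90.
Total paid = 45·£200.00 + £170.90 = £9,170.90.
Total interest = total paid − principal = £9,170.90 − £7,750.00 = £1,420.90.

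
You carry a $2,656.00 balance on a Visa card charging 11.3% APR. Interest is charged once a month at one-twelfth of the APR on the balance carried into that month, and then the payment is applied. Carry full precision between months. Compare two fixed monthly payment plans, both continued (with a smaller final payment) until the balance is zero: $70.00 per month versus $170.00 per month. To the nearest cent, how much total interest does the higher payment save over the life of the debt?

Monthly rate r = 11.3%/12 = 0.941667% = 0.00941667.
At $70.00/mo: n = ⌈−ln(1 − rB₀/P)/ln(1+r)⌉ = 48 payments (last $11.68); total interest = total paid − $2,656.00 = $645.68.
At $170.00/mo: 17 payments (last $166.46); total interest $230.46.
Interest saved = $645.68 − $230.46 = $415.22.

$415.22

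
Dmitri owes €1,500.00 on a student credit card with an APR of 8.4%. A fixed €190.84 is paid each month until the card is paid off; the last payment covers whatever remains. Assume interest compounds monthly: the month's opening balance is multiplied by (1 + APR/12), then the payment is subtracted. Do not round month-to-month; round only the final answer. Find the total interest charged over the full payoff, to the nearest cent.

Monthly rate r = 8.4%/12 = 0.7% = 0.007.
Payoff takes n = ⌈−ln(1 − rB₀/P)/ln(1+r)⌉ = ⌈8.113⌉ = 9 payments; the last is €21.58.
Total paid = 8·€190.84 + €21.58 = €1,548.30.
Total interest = total paid − principal = €1,548.30 − €1,500.00 = €48.30.

€48.30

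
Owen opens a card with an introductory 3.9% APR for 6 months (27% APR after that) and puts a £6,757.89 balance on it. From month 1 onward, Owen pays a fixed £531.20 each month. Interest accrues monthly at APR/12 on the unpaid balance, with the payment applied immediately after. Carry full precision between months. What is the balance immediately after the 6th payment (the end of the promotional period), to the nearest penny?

£3,677.54

Promo months 1–6 at r₀ = 3.9%/12 = 0.00325; months 7+ at r₁ = 27%/12 = 0.0225.
After month 6: iterate B ← B·(1+r₀) − £531.20 for 6 months → £3,677.54.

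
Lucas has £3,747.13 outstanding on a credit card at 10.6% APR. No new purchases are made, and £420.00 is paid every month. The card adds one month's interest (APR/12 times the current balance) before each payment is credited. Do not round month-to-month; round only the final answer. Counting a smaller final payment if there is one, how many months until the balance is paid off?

Monthly rate r = 10.6%/12 = 0.883333% = 0.00883333.
Recurrence: B ← B·(1+r) − £420.00.
Month 1: interest £33.10; balance after payment £3,360.23.
Month 2: interest £29.68; balance after payment £2,969.91.
Closed form: n = −ln(1 − rB₀/P)/ln(1+r) = −ln(0.92119)/ln(1.00883) ≈ 9.334, so the balance reaches zero during payment 10.

10 months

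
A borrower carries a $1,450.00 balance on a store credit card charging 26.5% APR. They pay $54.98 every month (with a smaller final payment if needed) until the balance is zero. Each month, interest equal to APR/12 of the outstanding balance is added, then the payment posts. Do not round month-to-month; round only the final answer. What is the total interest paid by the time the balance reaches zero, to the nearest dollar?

$748

Monthly rate r = 26.5%/12 = 2.20833% = 0.0220833.
Payoff takes n = ⌈−ln(1 − rB₀/P)/ln(1+r)⌉ = ⌈39.979⌉ = 40 payments; the last is $53.81.
Total paid = 39·$54.98 + $53.81 = $2,198.03.
Total interest = total paid − principal = $2,198.03 − $1,450.00 = $748.03.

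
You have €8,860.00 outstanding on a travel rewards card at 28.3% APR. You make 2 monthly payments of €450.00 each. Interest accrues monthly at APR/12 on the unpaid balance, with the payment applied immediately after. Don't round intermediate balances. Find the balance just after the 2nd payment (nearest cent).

Monthly rate r = 28.3%/12 = 2.35833% = 0.0235833.
Each month: B ← B·(1+r) − €450.00.
Month 1: interest €208.95; balance after payment €8,618.95.
Month 2: interest €203.26; balance after payment €8,372.21.

€8,372.21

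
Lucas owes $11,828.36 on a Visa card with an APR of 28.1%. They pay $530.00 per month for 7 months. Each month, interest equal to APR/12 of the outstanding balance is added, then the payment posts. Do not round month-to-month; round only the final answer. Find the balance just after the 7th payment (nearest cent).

Monthly rate r = 28.1%/12 = 2.34167% = 0.0234167.
Each month: B ← B·(1+r) − $530.00.
Month 1: interest $276.98; balance after payment $11,575.34.
Month 2: interest $271.06; balance after payment $11,316.40.
Month 3: interest $264.99; balance after payment $11,051.39.
Month 4: interest $258.79; balance after payment $10,780.18.
Month 5: interest $252.44; balance after payment $10,502.61.
Month 6: interest $245.94; balance after payment $10,218.55.
Month 7: interest $239.28; balance after payment $9,927.83.

$9,927.83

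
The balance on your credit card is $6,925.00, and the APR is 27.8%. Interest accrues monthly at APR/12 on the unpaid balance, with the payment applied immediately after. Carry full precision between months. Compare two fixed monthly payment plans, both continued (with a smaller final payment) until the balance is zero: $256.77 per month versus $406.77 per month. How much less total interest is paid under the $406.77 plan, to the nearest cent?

Monthly rate r = 27.8%/12 = 2.31667% = 0.0231667.
At $256.77/mo: n = ⌈−ln(1 − rB₀/P)/ln(1+r)⌉ = 43 payments (last $206.62); total interest = total paid − $6,925.00 = $4,065.96.
At $406.77/mo: 22 payments (last $365.97); total interest $1,983.14.
Interest saved = $4,065.96 − $1,983.14 = $2,082.82.

$2,082.82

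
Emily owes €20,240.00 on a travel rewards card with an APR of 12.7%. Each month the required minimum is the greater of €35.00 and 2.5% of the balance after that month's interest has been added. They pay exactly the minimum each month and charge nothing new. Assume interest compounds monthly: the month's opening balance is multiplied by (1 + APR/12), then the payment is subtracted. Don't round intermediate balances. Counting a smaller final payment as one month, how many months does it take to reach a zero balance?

Monthly rate r = 12.7%/12 = 1.05833% = 0.0105833.
While 2.5% of the post-interest balance exceeds €35.00, each month B ← (B·(1+r))·(1 − 0.025), i.e. B shrinks by the factor (1+r)·0.975 = 0.98532.
This holds for months 1–182. Entering month 183 the balance is €1,371.45; 2.5% of the post-interest balance is now below €35.00, so the flat €35.00 minimum applies from here.
From month 183 a fixed €35.00 at rate r clears €1,371.45 in 51 more payments. Total: 182 + 51 = 233 months.

233 months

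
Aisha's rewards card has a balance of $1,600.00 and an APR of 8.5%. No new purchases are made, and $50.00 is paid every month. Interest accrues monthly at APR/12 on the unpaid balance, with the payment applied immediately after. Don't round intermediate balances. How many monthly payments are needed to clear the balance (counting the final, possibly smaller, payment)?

Monthly rate r = 8.5%/12 = 0.708333% = 0.00708333.
Recurrence: B ← B·(1+r) − $50.00.
Month 1: interest $11.33; balance after payment $1,561.33.
Month 2: interest $11.06; balance after payment $1,522.39.
Closed form: n = −ln(1 − rB₀/P)/ln(1+r) = −ln(0.77333)/ln(1.00708) ≈ 36.417, so the balance reaches zero during payment 37.

37 months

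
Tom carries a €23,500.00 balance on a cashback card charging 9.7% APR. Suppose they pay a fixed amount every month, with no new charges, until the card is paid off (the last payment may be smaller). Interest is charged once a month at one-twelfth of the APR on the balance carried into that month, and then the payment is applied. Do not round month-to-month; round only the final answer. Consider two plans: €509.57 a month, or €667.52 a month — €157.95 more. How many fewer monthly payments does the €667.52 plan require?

16 fewer payments

Monthly rate r = 9.7%/12 = 0.808333% = 0.00808333.
At €509.57/mo: n = ⌈−ln(1 − rB₀/P)/ln(1+r)⌉ = 58 payments (last €478.79); total interest = total paid − €23,500.00 = €6,024.28.
At €667.52/mo: 42 payments (last €397.94); total interest €4,266.26.
Payments saved = 58 − 42 = 16.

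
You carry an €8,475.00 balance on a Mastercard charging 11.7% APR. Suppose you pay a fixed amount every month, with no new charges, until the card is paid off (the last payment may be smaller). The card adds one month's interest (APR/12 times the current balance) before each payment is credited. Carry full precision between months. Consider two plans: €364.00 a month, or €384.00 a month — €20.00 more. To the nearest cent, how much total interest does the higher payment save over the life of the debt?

Monthly rate r = 11.7%/12 = 0.975% = 0.00975.
At €364.00/mo: n = ⌈−ln(1 − rB₀/P)/ln(1+r)⌉ = 27 payments (last €196.10); total interest = total paid − €8,475.00 = €1,185.10.
At €384.00/mo: 25 payments (last €373.70); total interest €1,114.70.
Interest saved = €1,185.10 − €1,114.70 = €70.40.

€70.40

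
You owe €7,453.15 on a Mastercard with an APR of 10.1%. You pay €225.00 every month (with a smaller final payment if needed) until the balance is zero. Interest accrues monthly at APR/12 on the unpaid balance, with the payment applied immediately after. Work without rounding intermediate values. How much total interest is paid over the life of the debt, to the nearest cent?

Monthly rate r = 10.1%/12 = 0.841667% = 0.00841667.
Payoff takes n = ⌈−ln(1 − rB₀/P)/ln(1+r)⌉ = ⌈38.996⌉ = 39 payments; the last is €224.11.
Total paid = 38·€225.00 + €224.11 = €8,774.11.
Total interest = total paid − principal = €8,774.11 − €7,453.15 = €1,320.96.

€1,320.96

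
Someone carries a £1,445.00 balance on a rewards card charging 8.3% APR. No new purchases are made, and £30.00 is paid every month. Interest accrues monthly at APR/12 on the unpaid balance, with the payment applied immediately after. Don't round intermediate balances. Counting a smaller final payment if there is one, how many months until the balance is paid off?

Monthly rate r = 8.3%/12 = 0.691667% = 0.00691667.
Recurrence: B ← B·(1+r) − £30.00.
Month 1: interest £9.99; balance after payment £1,424.99.
Month 2: interest £9.86; balance after payment £1,404.85.
Closed form: n = −ln(1 − rB₀/P)/ln(1+r) = −ln(0.66685)/ln(1.00692) ≈ 58.785, so the balance reaches zero during payment 59.

59 payments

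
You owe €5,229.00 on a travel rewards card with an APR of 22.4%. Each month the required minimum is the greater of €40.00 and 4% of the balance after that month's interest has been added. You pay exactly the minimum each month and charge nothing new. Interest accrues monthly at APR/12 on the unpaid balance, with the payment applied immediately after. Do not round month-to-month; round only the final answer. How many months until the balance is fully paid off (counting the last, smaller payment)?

109 months

Monthly rate r = 22.4%/12 = 1.86667% = 0.0186667.
While 4% of the post-interest balance exceeds €40.00, each month B ← (B·(1+r))·(1 − 0.04), i.e. B shrinks by the factor (1+r)·0.96 = 0.97792.
This holds for months 1–75. Entering month 76 the balance is €979.87; 4% of the post-interest balance is now below €40.00, so the flat €40.00 minimum applies from here.
From month 76 a fixed €40.00 at rate r clears €979.87 in 34 more payments. Total: 75 + 34 = 109 months.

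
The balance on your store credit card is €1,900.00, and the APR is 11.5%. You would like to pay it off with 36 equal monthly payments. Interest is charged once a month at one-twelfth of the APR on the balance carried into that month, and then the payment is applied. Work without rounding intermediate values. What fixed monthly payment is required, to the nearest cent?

Monthly rate r = 11.5%/12 = 0.958333% = 0.00958333.
Level-payment amortization: P = B₀·r / (1 − (1+r)^(−n)) = 1900.00·0.00958333 / (1 − 1.00958^(−36)).
Denominator 1 − (1+r)^(−36) = 0.29061534.
P = 18.2083 / 0.29061534 ≈ 62.65.

€62.65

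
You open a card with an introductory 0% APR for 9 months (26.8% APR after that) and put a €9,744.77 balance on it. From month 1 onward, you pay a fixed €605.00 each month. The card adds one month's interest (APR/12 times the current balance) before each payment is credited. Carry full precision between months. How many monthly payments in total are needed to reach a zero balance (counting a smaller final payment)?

Promo months 1–9 at r₀ = 0%/12 = 0; months 10+ at r₁ = 26.8%/12 = 0.0223333.
After month 9 (no interest yet): B = €9,744.77 − 9·€605.00 = €4,299.77.
Then at r₁ with €605.00/mo: n₂ = −ln(1 − r₁·B/P)/ln(1+r₁) ≈ 7.83 → 8 more payments.

17 months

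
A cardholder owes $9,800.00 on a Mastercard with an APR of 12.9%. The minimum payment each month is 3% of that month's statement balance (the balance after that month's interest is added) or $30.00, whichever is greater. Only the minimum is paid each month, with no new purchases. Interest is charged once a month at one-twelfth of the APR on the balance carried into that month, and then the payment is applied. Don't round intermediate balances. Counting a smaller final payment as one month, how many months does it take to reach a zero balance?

157 months

Monthly rate r = 12.9%/12 = 1.075% = 0.01075.
While 3% of the post-interest balance exceeds $30.00, each month B ← (B·(1+r))·(1 − 0.03), i.e. B shrinks by the factor (1+r)·0.97 = 0.98043.
This holds for months 1–117. Entering month 118 the balance is $970.15; 3% of the post-interest balance is now below $30.00, so the flat $30.00 minimum applies from here.
From month 118 a fixed $30.00 at rate r clears $970.15 in 40 more payments. Total: 117 + 40 = 157 months.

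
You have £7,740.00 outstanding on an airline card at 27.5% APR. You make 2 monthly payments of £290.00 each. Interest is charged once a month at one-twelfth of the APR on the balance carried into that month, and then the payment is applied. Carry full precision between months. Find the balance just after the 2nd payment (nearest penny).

£7,512.17

Monthly rate r = 27.5%/12 = 2.29167% = 0.0229167.
Each month: B ← B·(1+r) − £290.00.
Month 1: interest £177.38; balance after payment £7,627.38.
Month 2: interest £174.79; balance after payment £7,512.17.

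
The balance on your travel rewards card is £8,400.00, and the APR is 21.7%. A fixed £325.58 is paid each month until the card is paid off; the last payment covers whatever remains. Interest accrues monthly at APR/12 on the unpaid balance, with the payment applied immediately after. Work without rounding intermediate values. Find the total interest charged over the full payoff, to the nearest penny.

Monthly rate r = 21.7%/12 = 1.80833% = 0.0180833.
Payoff takes n = ⌈−ln(1 − rB₀/P)/ln(1+r)⌉ = ⌈35.063⌉ = 36 payments; the last is £20.73.
Total paid = 35·£325.58 + £20.73 = £11,416.03.
Total interest = total paid − principal = £11,416.03 − £8,400.00 = £3,016.03.

£3,016.03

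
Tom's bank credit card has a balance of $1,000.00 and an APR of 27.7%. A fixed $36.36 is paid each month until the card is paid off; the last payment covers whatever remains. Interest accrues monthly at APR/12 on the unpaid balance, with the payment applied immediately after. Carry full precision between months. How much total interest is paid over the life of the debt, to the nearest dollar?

$605

Monthly rate r = 27.7%/12 = 2.30833% = 0.0230833.
Payoff takes n = ⌈−ln(1 − rB₀/P)/ln(1+r)⌉ = ⌈44.146⌉ = 45 payments; the last is $5.37.
Total paid = 44·$36.36 + $5.37 = $1,605.21.
Total interest = total paid − principal = $1,605.21 − $1,000.00 = $605.21.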